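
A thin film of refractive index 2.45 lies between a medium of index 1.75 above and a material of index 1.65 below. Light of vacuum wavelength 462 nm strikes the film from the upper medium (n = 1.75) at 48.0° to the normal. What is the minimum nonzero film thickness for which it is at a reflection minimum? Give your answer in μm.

0.111 μm

Top surface (1.75 → 2.45): reflection off a higher-index medium gives a half-wave phase shift.
At the lower boundary (n = 2.45 to n = 1.65) the reflected ray undergoes no phase shift.
Exactly one π shift → a net half-wave offset.
With one net inversion, destructive interference in reflection requires 2 n t cos θ_r = m λ.
Snell's law: 1.75 sin 48.0° = 2.45 sin θ_r → sin θ_r = 0.531, cos θ_r = 0.847.
Minimum nonzero at m = 1: t = λ / (2 n cos θ_r) = 462 / (2 × 2.45 × 0.847) = 111 nm.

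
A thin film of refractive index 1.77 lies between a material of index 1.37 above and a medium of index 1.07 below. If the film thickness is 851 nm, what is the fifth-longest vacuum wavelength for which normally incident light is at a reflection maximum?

669 nm

Top surface (1.37 → 1.77): reflection off a higher-index medium gives a half-wave phase shift.
Ray reflecting at the bottom interface goes from n = 1.77 toward n = 1.07: no phase shift.
Exactly one π shift → a net half-wave offset.
With one net inversion, constructive interference in reflection requires 2 n t = (m + ½) λ.
λ = 2 n t / (m + ½). The fifth-longest wavelength is m = 4: λ = 2 × 1.77 × 851 / 4.50 = 669 nm.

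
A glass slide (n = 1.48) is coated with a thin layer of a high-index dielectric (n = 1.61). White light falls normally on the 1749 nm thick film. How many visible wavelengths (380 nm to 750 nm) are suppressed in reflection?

At the upper boundary (n = 1.0 to n = 1.61) the reflected ray undergoes a half-wave phase shift.
Ray reflecting at the bottom interface goes from n = 1.61 toward n = 1.48: no phase shift.
The two reflections differ by half a wavelength.
For weak reflection here: 2 n t = m λ.
λ = 2 n t / m = 5632 / m nm.
m=7: 805 nm (IR); m=8: 704 nm (visible); m=9: 626 nm (visible); m=10: 563 nm (visible); m=11: 512 nm (visible); m=12: 469 nm (visible); m=13: 433 nm (visible); m=14: 402 nm (visible); m=15: 375 nm (UV).

7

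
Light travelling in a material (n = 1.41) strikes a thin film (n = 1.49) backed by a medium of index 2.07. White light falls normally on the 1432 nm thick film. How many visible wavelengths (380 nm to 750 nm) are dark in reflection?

5

At the upper boundary (n = 1.41 to n = 1.49) the reflected ray undergoes a half-wave phase shift.
Ray reflecting at the bottom interface goes from n = 1.49 toward n = 2.07: a half-wave phase shift.
Zero or two π shifts → no net half-wave offset.
So the condition for destructive reflection is 2 n t = (m + ½) λ.
λ = 2 n t / (m + ½) = 4267 / (m + ½) nm.
m=5: 776 nm (IR); m=6: 657 nm (visible); m=7: 569 nm (visible); m=8: 502 nm (visible); m=9: 449 nm (visible); m=10: 406 nm (visible); m=11: 371 nm (UV).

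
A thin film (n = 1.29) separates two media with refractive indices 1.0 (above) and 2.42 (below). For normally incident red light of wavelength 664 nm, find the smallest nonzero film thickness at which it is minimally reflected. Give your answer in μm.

At the upper boundary (n = 1.0 to n = 1.29) the reflected ray undergoes a half-wave phase shift.
At the lower boundary (n = 1.29 to n = 2.42) the reflected ray undergoes a half-wave phase shift.
The two reflections carry the same phase change, so no net offset.
For dark reflection here: 2 n t = (m + ½) λ.
Minimum at m = 0: t = λ / (4 n) = 664 / (4 × 1.29) = 129 nm.

0.129 μm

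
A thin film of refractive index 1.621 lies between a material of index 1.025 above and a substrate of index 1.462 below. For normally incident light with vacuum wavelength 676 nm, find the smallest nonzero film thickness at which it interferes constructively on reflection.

At the upper boundary (n = 1.025 to n = 1.621) the reflected ray undergoes a half-wave phase shift.
Bottom surface (1.621 → 1.462): reflection off a lower-index medium gives no phase shift.
Net: one phase inversion between the two reflected rays.
With one net inversion, constructive interference in reflection requires 2 n t = (m + ½) λ.
Minimum at m = 0: t = λ / (4 n) = 676 / (4 × 1.621) = 104 nm.

104 nm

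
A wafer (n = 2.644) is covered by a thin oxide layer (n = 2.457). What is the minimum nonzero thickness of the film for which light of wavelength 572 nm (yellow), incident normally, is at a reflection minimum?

At the upper boundary (n = 1.0 to n = 2.457) the reflected ray undergoes a half-wave phase shift.
At the lower boundary (n = 2.457 to n = 2.644) the reflected ray undergoes a half-wave phase shift.
Net: no relative phase inversion (both shifts match).
With no net inversion, destructive interference in reflection requires 2 n t = (m + ½) λ.
Minimum at m = 0: t = λ / (4 n) = 572 / (4 × 2.457) = 58.2 nm.

58.2 nm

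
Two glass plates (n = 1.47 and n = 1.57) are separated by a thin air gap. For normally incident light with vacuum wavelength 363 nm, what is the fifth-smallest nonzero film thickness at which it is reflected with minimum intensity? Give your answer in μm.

0.908 μm

At the upper boundary (n = 1.47 to n = 1.0) the reflected ray undergoes no phase shift.
At the lower boundary (n = 1.0 to n = 1.57) the reflected ray undergoes a half-wave phase shift.
Exactly one π shift → a net half-wave offset.
So the condition for destructive reflection is 2 n t = m λ.
The fifth-smallest nonzero thickness corresponds to m = 5: t = m λ / (2 n) = 5.00 × 363 / (2 × 1.0) = 908 nm.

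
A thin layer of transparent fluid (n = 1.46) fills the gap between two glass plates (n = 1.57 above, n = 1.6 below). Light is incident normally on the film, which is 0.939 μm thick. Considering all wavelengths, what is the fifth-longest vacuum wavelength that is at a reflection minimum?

548 nm

At the upper boundary (n = 1.57 to n = 1.46) the reflected ray undergoes no phase shift.
At the lower boundary (n = 1.46 to n = 1.6) the reflected ray undergoes a half-wave phase shift.
The two reflections differ by half a wavelength.
So the condition for destructive reflection is 2 n t = m λ.
λ = 2 n t / m. The fifth-longest wavelength is m = 5: λ = 2 × 1.46 × 939 / 5.00 = 548 nm.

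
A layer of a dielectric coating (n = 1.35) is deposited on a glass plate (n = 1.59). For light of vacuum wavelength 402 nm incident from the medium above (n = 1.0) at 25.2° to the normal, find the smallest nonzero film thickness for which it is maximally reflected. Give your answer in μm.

Top surface (1.0 → 1.35): reflection off a higher-index medium gives a half-wave phase shift.
Bottom surface (1.35 → 1.59): reflection off a higher-index medium gives a half-wave phase shift.
Zero or two π shifts → no net half-wave offset.
So the condition for constructive reflection is 2 n t cos θ_r = m λ.
Snell's law: 1.0 sin 25.2° = 1.35 sin θ_r → sin θ_r = 0.315, cos θ_r = 0.949.
Minimum nonzero at m = 1: t = λ / (2 n cos θ_r) = 402 / (2 × 1.35 × 0.949) = 157 nm.

0.157 μm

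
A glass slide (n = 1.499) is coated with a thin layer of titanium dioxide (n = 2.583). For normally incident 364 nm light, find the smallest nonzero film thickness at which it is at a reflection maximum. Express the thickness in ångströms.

352 Å

Ray reflecting at the top interface goes from n = 1.0 toward n = 2.583: a half-wave phase shift.
Bottom surface (2.583 → 1.499): reflection off a lower-index medium gives no phase shift.
Exactly one π shift → a net half-wave offset.
So the condition for constructive reflection is 2 n t = (m + ½) λ.
Minimum at m = 0: t = λ / (4 n) = 364 / (4 × 2.583) = 35.2 nm.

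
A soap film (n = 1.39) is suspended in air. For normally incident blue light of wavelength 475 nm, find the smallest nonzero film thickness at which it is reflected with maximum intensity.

85.4 nm

Top surface (1.0 → 1.39): reflection off a higher-index medium gives a half-wave phase shift.
Bottom surface (1.39 → 1.0): reflection off a lower-index medium gives no phase shift.
Net: one phase inversion between the two reflected rays.
With one net inversion, constructive interference in reflection requires 2 n t = (m + ½) λ.
Minimum at m = 0: t = λ / (4 n) = 475 / (4 × 1.39) = 85.4 nm.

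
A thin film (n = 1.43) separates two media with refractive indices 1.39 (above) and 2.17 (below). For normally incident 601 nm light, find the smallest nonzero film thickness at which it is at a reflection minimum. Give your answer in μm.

At the upper boundary (n = 1.39 to n = 1.43) the reflected ray undergoes a half-wave phase shift.
Ray reflecting at the bottom interface goes from n = 1.43 toward n = 2.17: a half-wave phase shift.
Net: no relative phase inversion (both shifts match).
For minimum reflection here: 2 n t = (m + ½) λ.
Minimum at m = 0: t = λ / (4 n) = 601 / (4 × 1.43) = 105 nm.

0.105 μm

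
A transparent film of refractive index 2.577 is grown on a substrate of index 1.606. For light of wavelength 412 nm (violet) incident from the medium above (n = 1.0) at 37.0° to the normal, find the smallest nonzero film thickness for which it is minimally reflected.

82.2 nm

At the upper boundary (n = 1.0 to n = 2.577) the reflected ray undergoes a half-wave phase shift.
Bottom surface (2.577 → 1.606): reflection off a lower-index medium gives no phase shift.
Net: one phase inversion between the two reflected rays.
For dark reflection here: 2 n t cos θ_r = m λ.
Snell's law: 1.0 sin 37.0° = 2.577 sin θ_r → sin θ_r = 0.234, cos θ_r = 0.972.
Minimum nonzero at m = 1: t = λ / (2 n cos θ_r) = 412 / (2 × 2.577 × 0.972) = 82.2 nm.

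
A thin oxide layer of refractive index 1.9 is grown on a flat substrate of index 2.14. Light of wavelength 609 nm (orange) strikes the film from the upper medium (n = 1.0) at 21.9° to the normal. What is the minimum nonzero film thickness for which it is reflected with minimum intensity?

At the upper boundary (n = 1.0 to n = 1.9) the reflected ray undergoes a half-wave phase shift.
Ray reflecting at the bottom interface goes from n = 1.9 toward n = 2.14: a half-wave phase shift.
Net: no relative phase inversion (both shifts match).
With no net inversion, destructive interference in reflection requires 2 n t cos θ_r = (m + ½) λ.
Snell's law: 1.0 sin 21.9° = 1.9 sin θ_r → sin θ_r = 0.196, cos θ_r = 0.981.
Minimum at m = 0: t = λ / (4 n cos θ_r) = 609 / (4 × 1.9 × 0.981) = 81.7 nm.

81.7 nm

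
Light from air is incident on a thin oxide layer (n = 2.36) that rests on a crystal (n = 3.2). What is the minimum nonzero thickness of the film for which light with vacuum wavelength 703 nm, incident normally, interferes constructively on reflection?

149 nm

At the upper boundary (n = 1.0 to n = 2.36) the reflected ray undergoes a half-wave phase shift.
Bottom surface (2.36 → 3.2): reflection off a higher-index medium gives a half-wave phase shift.
The two reflections carry the same phase change, so no net offset.
With no net inversion, constructive interference in reflection requires 2 n t = m λ.
Minimum nonzero at m = 1: t = λ / (2 n) = 703 / (2 × 2.36) = 149 nm.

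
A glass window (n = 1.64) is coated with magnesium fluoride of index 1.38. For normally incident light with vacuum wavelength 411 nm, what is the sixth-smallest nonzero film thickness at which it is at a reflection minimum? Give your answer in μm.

Ray reflecting at the top interface goes from n = 1.0 toward n = 1.38: a half-wave phase shift.
Ray reflecting at the bottom interface goes from n = 1.38 toward n = 1.64: a half-wave phase shift.
The two reflections carry the same phase change, so no net offset.
So the condition for destructive reflection is 2 n t = (m + ½) λ.
The sixth-smallest nonzero thickness corresponds to m = 5: t = (m + ½) λ / (2 n) = 5.50 × 411 / (2 × 1.38) = 819 nm.

0.819 μm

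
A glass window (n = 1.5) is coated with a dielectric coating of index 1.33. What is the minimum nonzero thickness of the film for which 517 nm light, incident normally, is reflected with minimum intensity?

Top surface (1.0 → 1.33): reflection off a higher-index medium gives a half-wave phase shift.
At the lower boundary (n = 1.33 to n = 1.5) the reflected ray undergoes a half-wave phase shift.
Zero or two π shifts → no net half-wave offset.
With no net inversion, destructive interference in reflection requires 2 n t = (m + ½) λ.
Minimum at m = 0: t = λ / (4 n) = 517 / (4 × 1.33) = 97.2 nm.

97.2 nm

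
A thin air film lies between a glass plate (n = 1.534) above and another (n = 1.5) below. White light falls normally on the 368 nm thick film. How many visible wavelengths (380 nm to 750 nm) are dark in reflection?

Ray reflecting at the top interface goes from n = 1.534 toward n = 1.0: no phase shift.
Bottom surface (1.0 → 1.5): reflection off a higher-index medium gives a half-wave phase shift.
Exactly one π shift → a net half-wave offset.
For dark reflection here: 2 n t = m λ.
λ = 2 n t / m = 736 / m nm.
m=1: 736 nm (visible); m=2: 368 nm (UV).

1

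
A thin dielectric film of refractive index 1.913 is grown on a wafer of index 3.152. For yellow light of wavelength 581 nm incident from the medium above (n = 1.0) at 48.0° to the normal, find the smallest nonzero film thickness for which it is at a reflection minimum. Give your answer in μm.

Top surface (1.0 → 1.913): reflection off a higher-index medium gives a half-wave phase shift.
Ray reflecting at the bottom interface goes from n = 1.913 toward n = 3.152: a half-wave phase shift.
Zero or two π shifts → no net half-wave offset.
So the condition for destructive reflection is 2 n t cos θ_r = (m + ½) λ.
Snell's law: 1.0 sin 48.0° = 1.913 sin θ_r → sin θ_r = 0.388, cos θ_r = 0.921.
Minimum at m = 0: t = λ / (4 n cos θ_r) = 581 / (4 × 1.913 × 0.921) = 82.4 nm.

0.0824 μm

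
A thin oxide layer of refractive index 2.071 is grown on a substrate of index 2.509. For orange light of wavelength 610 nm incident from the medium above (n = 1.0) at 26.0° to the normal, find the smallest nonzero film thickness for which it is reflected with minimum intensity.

Top surface (1.0 → 2.071): reflection off a higher-index medium gives a half-wave phase shift.
Ray reflecting at the bottom interface goes from n = 2.071 toward n = 2.509: a half-wave phase shift.
The two reflections carry the same phase change, so no net offset.
For dark reflection here: 2 n t cos θ_r = (m + ½) λ.
Snell's law: 1.0 sin 26.0° = 2.071 sin θ_r → sin θ_r = 0.212, cos θ_r = 0.977.
Minimum at m = 0: t = λ / (4 n cos θ_r) = 610 / (4 × 2.071 × 0.977) = 75.3 nm.

75.3 nm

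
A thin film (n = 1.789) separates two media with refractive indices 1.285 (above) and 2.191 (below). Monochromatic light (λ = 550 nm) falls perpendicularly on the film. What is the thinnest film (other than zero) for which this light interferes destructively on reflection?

76.9 nm

Top surface (1.285 → 1.789): reflection off a higher-index medium gives a half-wave phase shift.
At the lower boundary (n = 1.789 to n = 2.191) the reflected ray undergoes a half-wave phase shift.
Zero or two π shifts → no net half-wave offset.
With no net inversion, destructive interference in reflection requires 2 n t = (m + ½) λ.
Minimum at m = 0: t = λ / (4 n) = 550 / (4 × 1.789) = 76.9 nm.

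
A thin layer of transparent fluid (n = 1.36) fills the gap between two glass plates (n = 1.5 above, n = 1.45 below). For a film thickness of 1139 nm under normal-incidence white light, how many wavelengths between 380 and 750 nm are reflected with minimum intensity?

4

Top surface (1.5 → 1.36): reflection off a lower-index medium gives no phase shift.
Ray reflecting at the bottom interface goes from n = 1.36 toward n = 1.45: a half-wave phase shift.
Net: one phase inversion between the two reflected rays.
With one net inversion, destructive interference in reflection requires 2 n t = m λ.
λ = 2 n t / m = 3098 / m nm.
m=4: 775 nm (IR); m=5: 620 nm (visible); m=6: 516 nm (visible); m=7: 443 nm (visible); m=8: 387 nm (visible); m=9: 344 nm (UV).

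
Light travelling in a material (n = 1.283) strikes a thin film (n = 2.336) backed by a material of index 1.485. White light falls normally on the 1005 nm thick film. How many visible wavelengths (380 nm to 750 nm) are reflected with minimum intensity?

Top surface (1.283 → 2.336): reflection off a higher-index medium gives a half-wave phase shift.
Bottom surface (2.336 → 1.485): reflection off a lower-index medium gives no phase shift.
The two reflections differ by half a wavelength.
For minimum reflection here: 2 n t = m λ.
λ = 2 n t / m = 4695 / m nm.
m=6: 783 nm (IR); m=7: 671 nm (visible); m=8: 587 nm (visible); m=9: 522 nm (visible); m=10: 470 nm (visible); m=11: 427 nm (visible); m=12: 391 nm (visible); m=13: 361 nm (UV).

6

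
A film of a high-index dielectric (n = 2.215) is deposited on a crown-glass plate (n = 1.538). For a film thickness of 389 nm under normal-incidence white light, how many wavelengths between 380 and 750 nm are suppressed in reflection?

At the upper boundary (n = 1.0 to n = 2.215) the reflected ray undergoes a half-wave phase shift.
At the lower boundary (n = 2.215 to n = 1.538) the reflected ray undergoes no phase shift.
The two reflections differ by half a wavelength.
With one net inversion, destructive interference in reflection requires 2 n t = m λ.
λ = 2 n t / m = 1723 / m nm.
m=2: 862 nm (IR); m=3: 574 nm (visible); m=4: 431 nm (visible); m=5: 345 nm (UV).

2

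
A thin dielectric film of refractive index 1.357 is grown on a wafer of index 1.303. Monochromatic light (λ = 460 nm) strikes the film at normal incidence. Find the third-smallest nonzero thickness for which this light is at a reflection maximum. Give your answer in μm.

0.424 μm

Top surface (1.0 → 1.357): reflection off a higher-index medium gives a half-wave phase shift.
At the lower boundary (n = 1.357 to n = 1.303) the reflected ray undergoes no phase shift.
Net: one phase inversion between the two reflected rays.
With one net inversion, constructive interference in reflection requires 2 n t = (m + ½) λ.
The third-smallest nonzero thickness corresponds to m = 2: t = (m + ½) λ / (2 n) = 2.50 × 460 / (2 × 1.357) = 424 nm.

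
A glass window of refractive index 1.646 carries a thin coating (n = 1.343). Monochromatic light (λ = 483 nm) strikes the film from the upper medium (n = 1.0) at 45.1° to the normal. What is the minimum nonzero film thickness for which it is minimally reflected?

At the upper boundary (n = 1.0 to n = 1.343) the reflected ray undergoes a half-wave phase shift.
At the lower boundary (n = 1.343 to n = 1.646) the reflected ray undergoes a half-wave phase shift.
Net: no relative phase inversion (both shifts match).
So the condition for destructive reflection is 2 n t cos θ_r = (m + ½) λ.
Snell's law: 1.0 sin 45.1° = 1.343 sin θ_r → sin θ_r = 0.527, cos θ_r = 0.850.
Minimum at m = 0: t = λ / (4 n cos θ_r) = 483 / (4 × 1.343 × 0.850) = 106 nm.

106 nm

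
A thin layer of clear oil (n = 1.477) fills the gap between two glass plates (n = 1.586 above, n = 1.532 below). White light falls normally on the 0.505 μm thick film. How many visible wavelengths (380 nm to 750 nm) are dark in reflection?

Ray reflecting at the top interface goes from n = 1.586 toward n = 1.477: no phase shift.
Ray reflecting at the bottom interface goes from n = 1.477 toward n = 1.532: a half-wave phase shift.
The two reflections differ by half a wavelength.
With one net inversion, destructive interference in reflection requires 2 n t = m λ.
λ = 2 n t / m = 1492 / m nm.
m=1: 1492 nm (IR); m=2: 746 nm (visible); m=3: 497 nm (visible); m=4: 373 nm (UV).

2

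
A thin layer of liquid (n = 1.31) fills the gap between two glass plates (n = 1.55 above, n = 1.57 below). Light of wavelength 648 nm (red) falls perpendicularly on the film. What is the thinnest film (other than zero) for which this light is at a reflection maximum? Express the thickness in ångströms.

At the upper boundary (n = 1.55 to n = 1.31) the reflected ray undergoes no phase shift.
At the lower boundary (n = 1.31 to n = 1.57) the reflected ray undergoes a half-wave phase shift.
The two reflections differ by half a wavelength.
So the condition for constructive reflection is 2 n t = (m + ½) λ.
Minimum at m = 0: t = λ / (4 n) = 648 / (4 × 1.31) = 124 nm.

1237 Å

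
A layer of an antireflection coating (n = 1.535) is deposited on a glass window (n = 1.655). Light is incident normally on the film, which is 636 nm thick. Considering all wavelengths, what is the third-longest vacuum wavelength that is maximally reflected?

Top surface (1.0 → 1.535): reflection off a higher-index medium gives a half-wave phase shift.
Bottom surface (1.535 → 1.655): reflection off a higher-index medium gives a half-wave phase shift.
Zero or two π shifts → no net half-wave offset.
So the condition for constructive reflection is 2 n t = m λ.
λ = 2 n t / m. The third-longest wavelength is m = 3: λ = 2 × 1.535 × 636 / 3.00 = 651 nm.

651 nm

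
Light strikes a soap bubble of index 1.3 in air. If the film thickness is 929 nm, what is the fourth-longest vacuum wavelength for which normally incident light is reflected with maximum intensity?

690 nm

Top surface (1.0 → 1.3): reflection off a higher-index medium gives a half-wave phase shift.
Bottom surface (1.3 → 1.0): reflection off a lower-index medium gives no phase shift.
Net: one phase inversion between the two reflected rays.
So the condition for constructive reflection is 2 n t = (m + ½) λ.
λ = 2 n t / (m + ½). The fourth-longest wavelength is m = 3: λ = 2 × 1.3 × 929 / 3.50 = 690 nm.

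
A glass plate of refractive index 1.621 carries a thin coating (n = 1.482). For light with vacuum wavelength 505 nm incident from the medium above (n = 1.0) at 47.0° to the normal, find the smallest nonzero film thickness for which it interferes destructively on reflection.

Ray reflecting at the top interface goes from n = 1.0 toward n = 1.482: a half-wave phase shift.
At the lower boundary (n = 1.482 to n = 1.621) the reflected ray undergoes a half-wave phase shift.
Zero or two π shifts → no net half-wave offset.
For weak reflection here: 2 n t cos θ_r = (m + ½) λ.
Snell's law: 1.0 sin 47.0° = 1.482 sin θ_r → sin θ_r = 0.493, cos θ_r = 0.870.
Minimum at m = 0: t = λ / (4 n cos θ_r) = 505 / (4 × 1.482 × 0.870) = 97.9 nm.

97.9 nm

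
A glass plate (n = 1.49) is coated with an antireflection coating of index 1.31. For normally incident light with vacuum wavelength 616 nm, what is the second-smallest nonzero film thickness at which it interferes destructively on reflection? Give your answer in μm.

Top surface (1.0 → 1.31): reflection off a higher-index medium gives a half-wave phase shift.
Ray reflecting at the bottom interface goes from n = 1.31 toward n = 1.49: a half-wave phase shift.
Zero or two π shifts → no net half-wave offset.
For minimum reflection here: 2 n t = (m + ½) λ.
The second-smallest nonzero thickness corresponds to m = 1: t = (m + ½) λ / (2 n) = 1.50 × 616 / (2 × 1.31) = 353 nm.

0.353 μm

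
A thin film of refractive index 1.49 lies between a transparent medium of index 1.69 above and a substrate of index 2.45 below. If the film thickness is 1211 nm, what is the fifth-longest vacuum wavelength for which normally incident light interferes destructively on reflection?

At the upper boundary (n = 1.69 to n = 1.49) the reflected ray undergoes no phase shift.
Ray reflecting at the bottom interface goes from n = 1.49 toward n = 2.45: a half-wave phase shift.
Net: one phase inversion between the two reflected rays.
So the condition for destructive reflection is 2 n t = m λ.
λ = 2 n t / m. The fifth-longest wavelength is m = 5: λ = 2 × 1.49 × 1211 / 5.00 = 722 nm.

722 nm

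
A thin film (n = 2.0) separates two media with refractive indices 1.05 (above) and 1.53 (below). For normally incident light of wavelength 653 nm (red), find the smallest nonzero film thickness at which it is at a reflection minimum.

Top surface (1.05 → 2.0): reflection off a higher-index medium gives a half-wave phase shift.
Bottom surface (2.0 → 1.53): reflection off a lower-index medium gives no phase shift.
Exactly one π shift → a net half-wave offset.
With one net inversion, destructive interference in reflection requires 2 n t = m λ.
Minimum nonzero at m = 1: t = λ / (2 n) = 653 / (2 × 2.0) = 163 nm.

163 nm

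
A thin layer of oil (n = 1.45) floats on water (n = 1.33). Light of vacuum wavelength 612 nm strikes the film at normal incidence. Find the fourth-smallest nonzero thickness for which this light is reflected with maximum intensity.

Ray reflecting at the top interface goes from n = 1.0 toward n = 1.45: a half-wave phase shift.
Ray reflecting at the bottom interface goes from n = 1.45 toward n = 1.33: no phase shift.
Net: one phase inversion between the two reflected rays.
With one net inversion, constructive interference in reflection requires 2 n t = (m + ½) λ.
The fourth-smallest nonzero thickness corresponds to m = 3: t = (m + ½) λ / (2 n) = 3.50 × 612 / (2 × 1.45) = 739 nm.

739 nm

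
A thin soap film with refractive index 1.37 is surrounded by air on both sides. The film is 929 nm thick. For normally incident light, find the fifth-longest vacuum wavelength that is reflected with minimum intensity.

Ray reflecting at the top interface goes from n = 1.0 toward n = 1.37: a half-wave phase shift.
Ray reflecting at the bottom interface goes from n = 1.37 toward n = 1.0: no phase shift.
The two reflections differ by half a wavelength.
With one net inversion, destructive interference in reflection requires 2 n t = m λ.
λ = 2 n t / m. The fifth-longest wavelength is m = 5: λ = 2 × 1.37 × 929 / 5.00 = 509 nm.

509 nm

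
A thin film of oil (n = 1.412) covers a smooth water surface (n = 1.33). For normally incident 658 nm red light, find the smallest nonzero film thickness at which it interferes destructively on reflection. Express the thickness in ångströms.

Ray reflecting at the top interface goes from n = 1.0 toward n = 1.412: a half-wave phase shift.
At the lower boundary (n = 1.412 to n = 1.33) the reflected ray undergoes no phase shift.
Net: one phase inversion between the two reflected rays.
For minimum reflection here: 2 n t = m λ.
Minimum nonzero at m = 1: t = λ / (2 n) = 658 / (2 × 1.412) = 233 nm.

2330 Å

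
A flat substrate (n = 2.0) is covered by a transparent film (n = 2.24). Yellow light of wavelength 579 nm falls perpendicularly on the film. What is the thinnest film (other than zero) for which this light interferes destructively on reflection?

129 nm

At the upper boundary (n = 1.0 to n = 2.24) the reflected ray undergoes a half-wave phase shift.
Bottom surface (2.24 → 2.0): reflection off a lower-index medium gives no phase shift.
Exactly one π shift → a net half-wave offset.
With one net inversion, destructive interference in reflection requires 2 n t = m λ.
Minimum nonzero at m = 1: t = λ / (2 n) = 579 / (2 × 2.24) = 129 nm.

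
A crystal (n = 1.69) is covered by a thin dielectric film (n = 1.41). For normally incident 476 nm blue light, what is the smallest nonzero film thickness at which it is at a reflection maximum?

169 nm

At the upper boundary (n = 1.0 to n = 1.41) the reflected ray undergoes a half-wave phase shift.
Bottom surface (1.41 → 1.69): reflection off a higher-index medium gives a half-wave phase shift.
Net: no relative phase inversion (both shifts match).
For bright reflection here: 2 n t = m λ.
The smallest nonzero thickness corresponds to m = 1: t = m λ / (2 n) = 1.00 × 476 / (2 × 1.41) = 169 nm.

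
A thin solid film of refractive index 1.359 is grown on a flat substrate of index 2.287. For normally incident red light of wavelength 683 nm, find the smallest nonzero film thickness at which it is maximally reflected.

251 nm

Ray reflecting at the top interface goes from n = 1.0 toward n = 1.359: a half-wave phase shift.
Bottom surface (1.359 → 2.287): reflection off a higher-index medium gives a half-wave phase shift.
Zero or two π shifts → no net half-wave offset.
So the condition for constructive reflection is 2 n t = m λ.
Minimum nonzero at m = 1: t = λ / (2 n) = 683 / (2 × 1.359) = 251 nm.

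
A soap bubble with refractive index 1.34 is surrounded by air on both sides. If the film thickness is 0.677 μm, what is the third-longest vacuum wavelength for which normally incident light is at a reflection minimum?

605 nm

Ray reflecting at the top interface goes from n = 1.0 toward n = 1.34: a half-wave phase shift.
Bottom surface (1.34 → 1.0): reflection off a lower-index medium gives no phase shift.
Net: one phase inversion between the two reflected rays.
With one net inversion, destructive interference in reflection requires 2 n t = m λ.
λ = 2 n t / m. The third-longest wavelength is m = 3: λ = 2 × 1.34 × 677 / 3.00 = 605 nm.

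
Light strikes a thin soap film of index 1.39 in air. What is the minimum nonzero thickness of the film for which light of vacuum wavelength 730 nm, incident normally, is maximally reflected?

131 nm

Top surface (1.0 → 1.39): reflection off a higher-index medium gives a half-wave phase shift.
Bottom surface (1.39 → 1.0): reflection off a lower-index medium gives no phase shift.
Net: one phase inversion between the two reflected rays.
With one net inversion, constructive interference in reflection requires 2 n t = (m + ½) λ.
Minimum at m = 0: t = λ / (4 n) = 730 / (4 × 1.39) = 131 nm.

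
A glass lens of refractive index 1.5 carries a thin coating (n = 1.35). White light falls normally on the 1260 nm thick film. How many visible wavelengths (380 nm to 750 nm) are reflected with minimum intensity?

Ray reflecting at the top interface goes from n = 1.0 toward n = 1.35: a half-wave phase shift.
At the lower boundary (n = 1.35 to n = 1.5) the reflected ray undergoes a half-wave phase shift.
The two reflections carry the same phase change, so no net offset.
So the condition for destructive reflection is 2 n t = (m + ½) λ.
λ = 2 n t / (m + ½) = 3402 / (m + ½) nm.
m=4: 756 nm (IR); m=5: 619 nm (visible); m=6: 523 nm (visible); m=7: 454 nm (visible); m=8: 400 nm (visible); m=9: 358 nm (UV).

4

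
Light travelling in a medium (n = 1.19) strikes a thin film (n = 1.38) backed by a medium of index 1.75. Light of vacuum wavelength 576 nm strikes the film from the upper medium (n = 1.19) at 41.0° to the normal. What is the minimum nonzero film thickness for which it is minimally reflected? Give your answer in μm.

Ray reflecting at the top interface goes from n = 1.19 toward n = 1.38: a half-wave phase shift.
Bottom surface (1.38 → 1.75): reflection off a higher-index medium gives a half-wave phase shift.
Net: no relative phase inversion (both shifts match).
With no net inversion, destructive interference in reflection requires 2 n t cos θ_r = (m + ½) λ.
Snell's law: 1.19 sin 41.0° = 1.38 sin θ_r → sin θ_r = 0.566, cos θ_r = 0.825.
Minimum at m = 0: t = λ / (4 n cos θ_r) = 576 / (4 × 1.38 × 0.825) = 127 nm.

0.127 μm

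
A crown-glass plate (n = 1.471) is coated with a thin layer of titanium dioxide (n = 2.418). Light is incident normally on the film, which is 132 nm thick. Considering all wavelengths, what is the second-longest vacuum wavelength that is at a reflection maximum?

426 nm

Top surface (1.0 → 2.418): reflection off a higher-index medium gives a half-wave phase shift.
Bottom surface (2.418 → 1.471): reflection off a lower-index medium gives no phase shift.
Exactly one π shift → a net half-wave offset.
With one net inversion, constructive interference in reflection requires 2 n t = (m + ½) λ.
λ = 2 n t / (m + ½). The second-longest wavelength is m = 1: λ = 2 × 2.418 × 132 / 1.50 = 426 nm.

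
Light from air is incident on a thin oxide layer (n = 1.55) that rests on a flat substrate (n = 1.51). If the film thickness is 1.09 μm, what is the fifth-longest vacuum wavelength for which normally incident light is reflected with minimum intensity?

676 nm

At the upper boundary (n = 1.0 to n = 1.55) the reflected ray undergoes a half-wave phase shift.
Ray reflecting at the bottom interface goes from n = 1.55 toward n = 1.51: no phase shift.
Net: one phase inversion between the two reflected rays.
For dark reflection here: 2 n t = m λ.
λ = 2 n t / m. The fifth-longest wavelength is m = 5: λ = 2 × 1.55 × 1090 / 5.00 = 676 nm.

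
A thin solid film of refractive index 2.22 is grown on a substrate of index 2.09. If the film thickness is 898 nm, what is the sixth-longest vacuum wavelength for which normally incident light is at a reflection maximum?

725 nm

Top surface (1.0 → 2.22): reflection off a higher-index medium gives a half-wave phase shift.
At the lower boundary (n = 2.22 to n = 2.09) the reflected ray undergoes no phase shift.
The two reflections differ by half a wavelength.
With one net inversion, constructive interference in reflection requires 2 n t = (m + ½) λ.
λ = 2 n t / (m + ½). The sixth-longest wavelength is m = 5: λ = 2 × 2.22 × 898 / 5.50 = 725 nm.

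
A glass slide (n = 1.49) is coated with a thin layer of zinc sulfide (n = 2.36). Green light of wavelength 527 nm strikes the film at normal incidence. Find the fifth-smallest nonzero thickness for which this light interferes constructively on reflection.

502 nm

Ray reflecting at the top interface goes from n = 1.0 toward n = 2.36: a half-wave phase shift.
Bottom surface (2.36 → 1.49): reflection off a lower-index medium gives no phase shift.
Net: one phase inversion between the two reflected rays.
So the condition for constructive reflection is 2 n t = (m + ½) λ.
The fifth-smallest nonzero thickness corresponds to m = 4: t = (m + ½) λ / (2 n) = 4.50 × 527 / (2 × 2.36) = 502 nm.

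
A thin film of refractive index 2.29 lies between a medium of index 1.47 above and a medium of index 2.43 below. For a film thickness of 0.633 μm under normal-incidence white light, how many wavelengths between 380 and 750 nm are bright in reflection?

4

At the upper boundary (n = 1.47 to n = 2.29) the reflected ray undergoes a half-wave phase shift.
At the lower boundary (n = 2.29 to n = 2.43) the reflected ray undergoes a half-wave phase shift.
Zero or two π shifts → no net half-wave offset.
So the condition for constructive reflection is 2 n t = m λ.
λ = 2 n t / m = 2899 / m nm.
m=3: 966 nm (IR); m=4: 725 nm (visible); m=5: 580 nm (visible); m=6: 483 nm (visible); m=7: 414 nm (visible); m=8: 362 nm (UV).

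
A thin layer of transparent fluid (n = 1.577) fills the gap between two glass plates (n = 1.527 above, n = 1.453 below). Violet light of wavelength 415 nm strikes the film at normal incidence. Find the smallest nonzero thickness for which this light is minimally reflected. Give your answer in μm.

Ray reflecting at the top interface goes from n = 1.527 toward n = 1.577: a half-wave phase shift.
At the lower boundary (n = 1.577 to n = 1.453) the reflected ray undergoes no phase shift.
Exactly one π shift → a net half-wave offset.
With one net inversion, destructive interference in reflection requires 2 n t = m λ.
The smallest nonzero thickness corresponds to m = 1: t = m λ / (2 n) = 1.00 × 415 / (2 × 1.577) = 132 nm.

0.132 μm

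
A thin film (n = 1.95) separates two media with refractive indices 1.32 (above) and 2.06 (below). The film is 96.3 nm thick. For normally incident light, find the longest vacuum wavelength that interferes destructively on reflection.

751 nm

Ray reflecting at the top interface goes from n = 1.32 toward n = 1.95: a half-wave phase shift.
At the lower boundary (n = 1.95 to n = 2.06) the reflected ray undergoes a half-wave phase shift.
Zero or two π shifts → no net half-wave offset.
With no net inversion, destructive interference in reflection requires 2 n t = (m + ½) λ.
λ = 2 n t / (m + ½). The longest wavelength is m = 0: λ = 2 × 1.95 × 96.3 / 0.500 = 751 nm.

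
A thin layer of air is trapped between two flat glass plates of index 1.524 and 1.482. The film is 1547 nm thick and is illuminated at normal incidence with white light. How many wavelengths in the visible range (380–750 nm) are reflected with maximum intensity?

4

Ray reflecting at the top interface goes from n = 1.524 toward n = 1.0: no phase shift.
Bottom surface (1.0 → 1.482): reflection off a higher-index medium gives a half-wave phase shift.
The two reflections differ by half a wavelength.
For strong reflection here: 2 n t = (m + ½) λ.
λ = 2 n t / (m + ½) = 3094 / (m + ½) nm.
m=3: 884 nm (IR); m=4: 688 nm (visible); m=5: 563 nm (visible); m=6: 476 nm (visible); m=7: 413 nm (visible); m=8: 364 nm (UV).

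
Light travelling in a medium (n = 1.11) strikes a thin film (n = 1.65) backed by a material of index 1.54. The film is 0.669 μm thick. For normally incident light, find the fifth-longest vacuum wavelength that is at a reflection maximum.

491 nm

Ray reflecting at the top interface goes from n = 1.11 toward n = 1.65: a half-wave phase shift.
Bottom surface (1.65 → 1.54): reflection off a lower-index medium gives no phase shift.
Net: one phase inversion between the two reflected rays.
For strong reflection here: 2 n t = (m + ½) λ.
λ = 2 n t / (m + ½). The fifth-longest wavelength is m = 4: λ = 2 × 1.65 × 669 / 4.50 = 491 nm.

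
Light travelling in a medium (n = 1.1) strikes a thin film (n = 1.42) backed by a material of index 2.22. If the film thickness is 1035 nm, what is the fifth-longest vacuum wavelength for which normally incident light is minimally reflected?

Top surface (1.1 → 1.42): reflection off a higher-index medium gives a half-wave phase shift.
At the lower boundary (n = 1.42 to n = 2.22) the reflected ray undergoes a half-wave phase shift.
Net: no relative phase inversion (both shifts match).
So the condition for destructive reflection is 2 n t = (m + ½) λ.
λ = 2 n t / (m + ½). The fifth-longest wavelength is m = 4: λ = 2 × 1.42 × 1035 / 4.50 = 653 nm.

653 nm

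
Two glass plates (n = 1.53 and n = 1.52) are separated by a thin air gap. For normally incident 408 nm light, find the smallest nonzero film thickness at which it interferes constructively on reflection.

Top surface (1.53 → 1.0): reflection off a lower-index medium gives no phase shift.
Ray reflecting at the bottom interface goes from n = 1.0 toward n = 1.52: a half-wave phase shift.
The two reflections differ by half a wavelength.
With one net inversion, constructive interference in reflection requires 2 n t = (m + ½) λ.
Minimum at m = 0: t = λ / (4 n) = 408 / (4 × 1.0) = 102 nm.

102 nm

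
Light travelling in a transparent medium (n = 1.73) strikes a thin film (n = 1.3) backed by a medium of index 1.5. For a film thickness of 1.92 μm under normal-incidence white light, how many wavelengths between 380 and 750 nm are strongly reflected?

6

Top surface (1.73 → 1.3): reflection off a lower-index medium gives no phase shift.
At the lower boundary (n = 1.3 to n = 1.5) the reflected ray undergoes a half-wave phase shift.
Net: one phase inversion between the two reflected rays.
So the condition for constructive reflection is 2 n t = (m + ½) λ.
λ = 2 n t / (m + ½) = 4992 / (m + ½) nm.
m=6: 768 nm (IR); m=7: 666 nm (visible); m=8: 587 nm (visible); m=9: 525 nm (visible); m=10: 475 nm (visible); m=11: 434 nm (visible); m=12: 399 nm (visible); m=13: 370 nm (UV).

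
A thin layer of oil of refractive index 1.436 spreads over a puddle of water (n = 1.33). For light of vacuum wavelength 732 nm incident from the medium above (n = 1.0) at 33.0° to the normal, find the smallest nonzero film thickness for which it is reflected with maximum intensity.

Ray reflecting at the top interface goes from n = 1.0 toward n = 1.436: a half-wave phase shift.
Bottom surface (1.436 → 1.33): reflection off a lower-index medium gives no phase shift.
The two reflections differ by half a wavelength.
With one net inversion, constructive interference in reflection requires 2 n t cos θ_r = (m + ½) λ.
Snell's law: 1.0 sin 33.0° = 1.436 sin θ_r → sin θ_r = 0.379, cos θ_r = 0.925.
Minimum at m = 0: t = λ / (4 n cos θ_r) = 732 / (4 × 1.436 × 0.925) = 138 nm.

138 nm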